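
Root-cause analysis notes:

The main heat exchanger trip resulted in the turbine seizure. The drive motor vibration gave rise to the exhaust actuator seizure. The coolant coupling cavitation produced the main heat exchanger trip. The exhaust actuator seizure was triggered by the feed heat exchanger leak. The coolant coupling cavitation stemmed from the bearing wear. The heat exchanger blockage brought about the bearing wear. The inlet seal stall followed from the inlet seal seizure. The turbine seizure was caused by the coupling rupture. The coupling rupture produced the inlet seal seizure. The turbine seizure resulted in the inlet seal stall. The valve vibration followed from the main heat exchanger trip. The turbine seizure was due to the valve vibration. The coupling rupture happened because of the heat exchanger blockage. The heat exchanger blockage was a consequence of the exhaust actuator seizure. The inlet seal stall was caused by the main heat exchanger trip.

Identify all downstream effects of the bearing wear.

Direct effects: the coolant coupling cavitation.
2 steps out: the main heat exchanger trip.
3 steps out: the valve vibration, the turbine seizure, the inlet seal stall.
Not reachable from it: the drive motor vibration, the exhaust actuator seizure, the heat exchanger blockage, the coupling rupture, the inlet seal seizure, the feed heat exchanger leak.

the coolant coupling cavitation, the inlet seal stall, the main heat exchanger trip, the turbine seizure, the valve vibration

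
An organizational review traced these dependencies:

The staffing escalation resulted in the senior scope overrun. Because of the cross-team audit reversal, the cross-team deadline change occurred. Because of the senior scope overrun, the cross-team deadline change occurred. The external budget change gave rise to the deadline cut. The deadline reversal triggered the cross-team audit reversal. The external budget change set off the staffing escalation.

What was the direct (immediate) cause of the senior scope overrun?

the staffing escalation

Upstream contributors include the external budget change, but only the staffing escalation feeds directly into the senior scope overrun.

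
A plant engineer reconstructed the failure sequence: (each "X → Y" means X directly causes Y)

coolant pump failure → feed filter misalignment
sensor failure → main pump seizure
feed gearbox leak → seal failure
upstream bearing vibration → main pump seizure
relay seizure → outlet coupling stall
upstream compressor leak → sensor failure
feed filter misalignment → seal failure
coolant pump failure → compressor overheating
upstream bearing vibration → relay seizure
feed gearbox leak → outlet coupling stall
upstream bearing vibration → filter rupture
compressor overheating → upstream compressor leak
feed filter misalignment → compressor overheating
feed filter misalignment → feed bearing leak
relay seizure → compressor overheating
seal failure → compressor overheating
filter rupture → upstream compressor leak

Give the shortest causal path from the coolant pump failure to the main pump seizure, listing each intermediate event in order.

the coolant pump failure → the compressor overheating → the upstream compressor leak → the sensor failure → the main pump seizure

the coolant pump failure → the compressor overheating
the compressor overheating → the upstream compressor leak
the upstream compressor leak → the sensor failure
the sensor failure → the main pump seizure
Length: 4 steps.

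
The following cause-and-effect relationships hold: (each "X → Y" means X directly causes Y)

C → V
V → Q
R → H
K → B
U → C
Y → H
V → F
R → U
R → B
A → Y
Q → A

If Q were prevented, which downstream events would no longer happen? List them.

Downstream of Q: A, Y, H.
Of those, still caused via another path: H.
The remainder have no surviving cause.

A, Y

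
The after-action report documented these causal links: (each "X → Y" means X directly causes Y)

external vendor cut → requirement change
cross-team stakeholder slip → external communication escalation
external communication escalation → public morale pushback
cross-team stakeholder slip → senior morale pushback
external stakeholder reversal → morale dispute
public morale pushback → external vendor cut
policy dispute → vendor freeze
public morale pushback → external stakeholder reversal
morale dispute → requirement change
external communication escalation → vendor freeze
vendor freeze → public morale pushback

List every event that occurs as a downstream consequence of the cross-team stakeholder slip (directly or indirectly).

Direct effects: the senior morale pushback, the external communication escalation.
2 steps out: the vendor freeze, the public morale pushback.
3 steps out: the external vendor cut, the external stakeholder reversal.
4 steps out: the morale dispute, the requirement change.
Not reachable from it: the policy dispute.

the external communication escalation, the external stakeholder reversal, the external vendor cut, the morale dispute, the public morale pushback, the requirement change, the senior morale pushback, the vendor freeze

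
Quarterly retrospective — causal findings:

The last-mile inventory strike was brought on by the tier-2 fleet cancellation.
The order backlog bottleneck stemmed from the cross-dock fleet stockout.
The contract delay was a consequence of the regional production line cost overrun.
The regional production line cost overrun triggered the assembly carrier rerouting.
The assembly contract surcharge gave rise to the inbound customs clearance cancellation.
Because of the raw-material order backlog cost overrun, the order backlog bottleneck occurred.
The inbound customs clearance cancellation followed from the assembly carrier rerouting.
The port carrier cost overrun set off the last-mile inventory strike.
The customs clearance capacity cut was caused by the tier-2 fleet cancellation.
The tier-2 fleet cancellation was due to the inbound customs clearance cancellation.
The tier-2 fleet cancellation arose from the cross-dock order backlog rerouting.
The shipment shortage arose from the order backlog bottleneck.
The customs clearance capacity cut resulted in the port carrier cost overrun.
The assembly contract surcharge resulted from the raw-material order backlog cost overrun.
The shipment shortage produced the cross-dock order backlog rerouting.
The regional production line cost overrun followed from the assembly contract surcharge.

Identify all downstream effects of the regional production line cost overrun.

Direct effects: the assembly carrier rerouting, the contract delay.
2 steps out: the inbound customs clearance cancellation.
3 steps out: the tier-2 fleet cancellation.
4 steps out: the customs clearance capacity cut, the last-mile inventory strike.
5 steps out: the port carrier cost overrun.
Not reachable from it: the raw-material order backlog cost overrun, the assembly contract surcharge, the order backlog bottleneck, the shipment shortage, the cross-dock order backlog rerouting, the cross-dock fleet stockout.

the assembly carrier rerouting, the contract delay, the customs clearance capacity cut, the inbound customs clearance cancellation, the last-mile inventory strike, the port carrier cost overrun, the tier-2 fleet cancellation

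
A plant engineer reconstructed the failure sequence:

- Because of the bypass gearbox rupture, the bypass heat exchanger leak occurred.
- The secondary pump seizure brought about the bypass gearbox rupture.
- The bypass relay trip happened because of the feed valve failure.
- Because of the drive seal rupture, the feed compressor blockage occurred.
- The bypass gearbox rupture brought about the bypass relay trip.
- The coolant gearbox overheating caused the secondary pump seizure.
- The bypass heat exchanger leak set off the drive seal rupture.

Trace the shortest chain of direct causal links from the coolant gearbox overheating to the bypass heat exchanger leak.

the coolant gearbox overheating → the secondary pump seizure → the bypass gearbox rupture → the bypass heat exchanger leak

the coolant gearbox overheating → the secondary pump seizure
the secondary pump seizure → the bypass gearbox rupture
the bypass gearbox rupture → the bypass heat exchanger leak
Length: 3 steps.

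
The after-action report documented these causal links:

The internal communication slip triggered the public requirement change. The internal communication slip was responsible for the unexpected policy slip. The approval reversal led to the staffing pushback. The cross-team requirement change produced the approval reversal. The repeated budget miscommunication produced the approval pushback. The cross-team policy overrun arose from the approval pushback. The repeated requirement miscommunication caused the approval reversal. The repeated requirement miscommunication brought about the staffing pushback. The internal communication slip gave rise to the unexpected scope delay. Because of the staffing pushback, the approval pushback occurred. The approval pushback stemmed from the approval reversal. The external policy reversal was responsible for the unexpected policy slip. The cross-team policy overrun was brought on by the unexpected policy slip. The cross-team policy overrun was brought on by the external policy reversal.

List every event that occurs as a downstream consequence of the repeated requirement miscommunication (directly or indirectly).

the approval pushback, the approval reversal, the cross-team policy overrun, the staffing pushback

Direct effects: the approval reversal, the staffing pushback.
2 steps out: the approval pushback.
3 steps out: the cross-team policy overrun.
Not reachable from it: the internal communication slip, the unexpected scope delay, the public requirement change, the external policy reversal, the unexpected policy slip, the cross-team requirement change, the repeated budget miscommunication.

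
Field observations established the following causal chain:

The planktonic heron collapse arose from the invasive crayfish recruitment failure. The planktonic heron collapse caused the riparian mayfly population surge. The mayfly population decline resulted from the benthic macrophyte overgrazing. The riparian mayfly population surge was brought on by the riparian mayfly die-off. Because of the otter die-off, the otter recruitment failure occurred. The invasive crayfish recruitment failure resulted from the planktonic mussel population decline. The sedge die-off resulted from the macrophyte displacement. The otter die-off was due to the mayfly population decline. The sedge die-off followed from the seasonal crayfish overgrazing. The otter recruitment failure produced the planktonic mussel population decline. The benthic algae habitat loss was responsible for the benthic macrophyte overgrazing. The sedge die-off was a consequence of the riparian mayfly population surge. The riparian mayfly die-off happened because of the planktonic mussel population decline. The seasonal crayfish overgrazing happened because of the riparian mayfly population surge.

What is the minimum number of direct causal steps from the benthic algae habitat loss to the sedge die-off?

Shortest chain: the benthic algae habitat loss → the benthic macrophyte overgrazing → the mayfly population decline → the otter die-off → the otter recruitment failure → the planktonic mussel population decline → the riparian mayfly die-off → the riparian mayfly population surge → the sedge die-off.

8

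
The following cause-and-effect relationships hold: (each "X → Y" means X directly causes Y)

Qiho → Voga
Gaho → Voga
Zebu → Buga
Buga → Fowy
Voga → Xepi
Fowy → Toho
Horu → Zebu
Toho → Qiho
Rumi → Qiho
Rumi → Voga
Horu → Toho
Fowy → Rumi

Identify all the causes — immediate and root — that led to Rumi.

Immediate cause of Rumi: Fowy.
Further upstream: Horu, Zebu, Buga.

Buga, Fowy, Horu, Zebu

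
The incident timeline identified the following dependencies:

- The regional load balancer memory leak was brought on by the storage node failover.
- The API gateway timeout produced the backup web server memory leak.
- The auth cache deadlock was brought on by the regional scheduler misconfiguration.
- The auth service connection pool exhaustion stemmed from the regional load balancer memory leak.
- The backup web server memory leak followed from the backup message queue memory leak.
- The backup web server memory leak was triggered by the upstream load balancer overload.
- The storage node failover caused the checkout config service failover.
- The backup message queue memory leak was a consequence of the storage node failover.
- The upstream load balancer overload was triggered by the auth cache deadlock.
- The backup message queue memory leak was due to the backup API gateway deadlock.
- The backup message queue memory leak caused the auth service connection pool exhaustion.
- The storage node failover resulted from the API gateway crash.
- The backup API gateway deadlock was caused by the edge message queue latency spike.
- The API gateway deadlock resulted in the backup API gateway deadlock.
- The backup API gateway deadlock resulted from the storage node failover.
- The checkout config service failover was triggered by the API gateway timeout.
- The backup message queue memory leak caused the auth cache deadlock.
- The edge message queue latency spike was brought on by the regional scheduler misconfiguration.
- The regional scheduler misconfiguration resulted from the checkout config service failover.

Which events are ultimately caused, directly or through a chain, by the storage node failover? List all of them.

Direct effects: the checkout config service failover, the regional load balancer memory leak, the backup API gateway deadlock, the backup message queue memory leak.
2 steps out: the regional scheduler misconfiguration, the auth service connection pool exhaustion, the auth cache deadlock, the backup web server memory leak.
3 steps out: the edge message queue latency spike, the upstream load balancer overload.
Not reachable from it: the API gateway timeout, the API gateway crash, the API gateway deadlock.

the auth cache deadlock, the auth service connection pool exhaustion, the backup API gateway deadlock, the backup message queue memory leak, the backup web server memory leak, the checkout config service failover, the edge message queue latency spike, the regional load balancer memory leak, the regional scheduler misconfiguration, the upstream load balancer overload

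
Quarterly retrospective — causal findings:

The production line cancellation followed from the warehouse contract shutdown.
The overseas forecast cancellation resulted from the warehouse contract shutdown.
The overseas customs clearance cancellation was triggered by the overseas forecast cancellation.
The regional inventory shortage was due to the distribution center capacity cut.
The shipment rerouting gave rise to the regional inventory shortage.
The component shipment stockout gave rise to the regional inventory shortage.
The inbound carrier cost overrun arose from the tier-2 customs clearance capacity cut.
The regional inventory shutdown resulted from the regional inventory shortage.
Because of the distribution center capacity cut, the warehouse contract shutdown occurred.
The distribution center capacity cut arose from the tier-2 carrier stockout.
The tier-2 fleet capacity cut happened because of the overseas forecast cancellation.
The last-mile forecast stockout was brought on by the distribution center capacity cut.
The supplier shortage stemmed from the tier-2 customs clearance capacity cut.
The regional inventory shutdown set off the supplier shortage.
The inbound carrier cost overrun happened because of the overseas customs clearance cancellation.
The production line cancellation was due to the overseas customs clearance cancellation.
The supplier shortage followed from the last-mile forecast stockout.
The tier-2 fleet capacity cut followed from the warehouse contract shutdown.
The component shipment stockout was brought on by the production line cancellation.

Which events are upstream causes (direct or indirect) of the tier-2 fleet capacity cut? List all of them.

the distribution center capacity cut, the overseas forecast cancellation, the tier-2 carrier stockout, the warehouse contract shutdown

Immediate causes of the tier-2 fleet capacity cut: the warehouse contract shutdown, the overseas forecast cancellation.
Further upstream: the tier-2 carrier stockout, the distribution center capacity cut.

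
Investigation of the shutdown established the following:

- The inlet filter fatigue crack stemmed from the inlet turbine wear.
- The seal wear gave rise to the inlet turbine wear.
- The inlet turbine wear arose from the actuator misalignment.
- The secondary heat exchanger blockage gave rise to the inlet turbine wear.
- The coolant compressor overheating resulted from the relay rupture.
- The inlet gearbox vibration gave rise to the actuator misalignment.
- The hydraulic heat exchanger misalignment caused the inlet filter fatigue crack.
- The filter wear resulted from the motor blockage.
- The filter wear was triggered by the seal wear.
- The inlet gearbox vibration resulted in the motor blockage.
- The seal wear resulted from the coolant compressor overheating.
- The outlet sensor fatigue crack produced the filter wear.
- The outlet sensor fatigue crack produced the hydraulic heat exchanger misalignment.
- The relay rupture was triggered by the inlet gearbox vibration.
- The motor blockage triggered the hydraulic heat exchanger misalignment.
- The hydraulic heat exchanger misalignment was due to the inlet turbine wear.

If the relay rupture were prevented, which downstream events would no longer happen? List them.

Downstream of the relay rupture: the coolant compressor overheating, the seal wear, the inlet turbine wear, the hydraulic heat exchanger misalignment, the inlet filter fatigue crack, the filter wear.
Of those, still caused via another path: the inlet turbine wear, the hydraulic heat exchanger misalignment, the inlet filter fatigue crack, the filter wear.
The remainder have no surviving cause.

the coolant compressor overheating, the seal wear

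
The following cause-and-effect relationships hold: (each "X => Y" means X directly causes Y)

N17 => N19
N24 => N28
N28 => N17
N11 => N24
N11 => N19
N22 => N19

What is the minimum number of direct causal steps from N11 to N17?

3

Shortest chain: N11 → N24 → N28 → N17.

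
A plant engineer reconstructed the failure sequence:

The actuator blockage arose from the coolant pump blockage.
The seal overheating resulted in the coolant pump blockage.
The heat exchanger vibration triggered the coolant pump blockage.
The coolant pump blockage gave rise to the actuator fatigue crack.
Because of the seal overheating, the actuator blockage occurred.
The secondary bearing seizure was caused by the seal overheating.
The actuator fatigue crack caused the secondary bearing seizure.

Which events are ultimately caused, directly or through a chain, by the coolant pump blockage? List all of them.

the actuator blockage, the actuator fatigue crack, the secondary bearing seizure

Direct effects: the actuator blockage, the actuator fatigue crack.
2 steps out: the secondary bearing seizure.
Not reachable from it: the seal overheating, the heat exchanger vibration.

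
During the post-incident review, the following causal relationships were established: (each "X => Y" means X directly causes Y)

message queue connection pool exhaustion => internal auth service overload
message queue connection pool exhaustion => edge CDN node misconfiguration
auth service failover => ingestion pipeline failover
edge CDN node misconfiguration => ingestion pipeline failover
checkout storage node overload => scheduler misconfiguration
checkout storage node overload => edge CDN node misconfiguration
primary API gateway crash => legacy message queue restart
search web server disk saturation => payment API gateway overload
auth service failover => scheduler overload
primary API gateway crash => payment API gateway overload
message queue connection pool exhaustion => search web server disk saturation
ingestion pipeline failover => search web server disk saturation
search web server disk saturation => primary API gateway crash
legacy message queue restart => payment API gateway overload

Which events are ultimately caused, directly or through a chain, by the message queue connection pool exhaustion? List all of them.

the edge CDN node misconfiguration, the ingestion pipeline failover, the internal auth service overload, the legacy message queue restart, the payment API gateway overload, the primary API gateway crash, the search web server disk saturation

Direct effects: the edge CDN node misconfiguration, the internal auth service overload, the search web server disk saturation.
2 steps out: the ingestion pipeline failover, the primary API gateway crash, the payment API gateway overload.
3 steps out: the legacy message queue restart.
Not reachable from it: the checkout storage node overload, the auth service failover, the scheduler misconfiguration, the scheduler overload.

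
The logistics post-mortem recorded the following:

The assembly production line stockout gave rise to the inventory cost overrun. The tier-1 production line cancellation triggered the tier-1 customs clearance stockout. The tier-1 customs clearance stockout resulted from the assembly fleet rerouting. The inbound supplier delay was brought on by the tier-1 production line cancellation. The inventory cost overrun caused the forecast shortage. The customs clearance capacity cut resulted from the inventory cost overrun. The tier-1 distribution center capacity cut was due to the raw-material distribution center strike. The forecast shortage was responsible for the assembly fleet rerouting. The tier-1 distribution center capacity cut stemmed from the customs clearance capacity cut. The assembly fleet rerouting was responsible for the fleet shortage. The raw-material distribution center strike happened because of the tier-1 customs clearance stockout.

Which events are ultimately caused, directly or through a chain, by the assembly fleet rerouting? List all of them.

the fleet shortage, the raw-material distribution center strike, the tier-1 customs clearance stockout, the tier-1 distribution center capacity cut

Direct effects: the fleet shortage, the tier-1 customs clearance stockout.
2 steps out: the raw-material distribution center strike.
3 steps out: the tier-1 distribution center capacity cut.
Not reachable from it: the assembly production line stockout, the inventory cost overrun, the tier-1 production line cancellation, the forecast shortage, the inbound supplier delay, the customs clearance capacity cut.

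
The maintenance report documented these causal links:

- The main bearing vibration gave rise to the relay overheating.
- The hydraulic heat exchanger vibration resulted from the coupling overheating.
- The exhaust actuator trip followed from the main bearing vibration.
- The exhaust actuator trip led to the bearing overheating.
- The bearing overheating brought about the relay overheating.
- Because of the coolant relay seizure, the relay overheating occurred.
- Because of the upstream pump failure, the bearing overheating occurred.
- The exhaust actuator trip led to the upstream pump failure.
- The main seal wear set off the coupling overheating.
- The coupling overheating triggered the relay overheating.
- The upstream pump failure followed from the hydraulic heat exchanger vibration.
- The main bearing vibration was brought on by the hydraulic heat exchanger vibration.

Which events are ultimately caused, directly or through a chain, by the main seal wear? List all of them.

the bearing overheating, the coupling overheating, the exhaust actuator trip, the hydraulic heat exchanger vibration, the main bearing vibration, the relay overheating, the upstream pump failure

Direct effects: the coupling overheating.
2 steps out: the hydraulic heat exchanger vibration, the relay overheating.
3 steps out: the main bearing vibration, the upstream pump failure.
4 steps out: the exhaust actuator trip, the bearing overheating.
Not reachable from it: the coolant relay seizure.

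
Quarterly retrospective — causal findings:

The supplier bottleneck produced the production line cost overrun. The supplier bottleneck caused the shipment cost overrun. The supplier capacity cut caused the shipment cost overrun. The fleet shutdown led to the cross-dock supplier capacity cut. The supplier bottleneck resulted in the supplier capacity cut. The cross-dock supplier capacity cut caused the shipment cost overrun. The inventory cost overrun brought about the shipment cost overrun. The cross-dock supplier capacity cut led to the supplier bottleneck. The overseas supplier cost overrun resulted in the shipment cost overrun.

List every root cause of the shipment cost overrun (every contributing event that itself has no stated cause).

the fleet shutdown, the inventory cost overrun, the overseas supplier cost overrun

Tracing upstream from the shipment cost overrun: the shipment cost overrun ← the cross-dock supplier capacity cut ← the fleet shutdown.
A separate upstream branch: the shipment cost overrun ← the inventory cost overrun.
A separate upstream branch: the shipment cost overrun ← the overseas supplier cost overrun.
Each of those chain origins has no stated cause.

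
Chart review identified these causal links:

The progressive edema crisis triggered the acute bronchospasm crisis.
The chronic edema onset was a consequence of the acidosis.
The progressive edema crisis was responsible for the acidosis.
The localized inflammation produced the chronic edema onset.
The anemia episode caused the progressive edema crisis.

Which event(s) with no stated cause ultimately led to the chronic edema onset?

Tracing upstream from the chronic edema onset: the chronic edema onset ← the acidosis ← the progressive edema crisis ← the anemia episode.
A separate upstream branch: the chronic edema onset ← the localized inflammation.
Each of those chain origins has no stated cause.

the anemia episode, the localized inflammation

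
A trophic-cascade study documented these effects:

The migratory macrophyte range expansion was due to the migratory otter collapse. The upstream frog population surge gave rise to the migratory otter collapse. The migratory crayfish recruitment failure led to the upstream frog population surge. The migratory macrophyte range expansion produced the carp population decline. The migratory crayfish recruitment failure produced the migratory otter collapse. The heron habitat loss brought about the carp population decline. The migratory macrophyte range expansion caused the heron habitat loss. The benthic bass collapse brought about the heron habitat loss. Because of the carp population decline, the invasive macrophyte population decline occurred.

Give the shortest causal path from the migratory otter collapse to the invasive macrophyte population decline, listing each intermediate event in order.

the migratory otter collapse → the migratory macrophyte range expansion
the migratory macrophyte range expansion → the carp population decline
the carp population decline → the invasive macrophyte population decline
Length: 3 steps.

the migratory otter collapse → the migratory macrophyte range expansion → the carp population decline → the invasive macrophyte population decline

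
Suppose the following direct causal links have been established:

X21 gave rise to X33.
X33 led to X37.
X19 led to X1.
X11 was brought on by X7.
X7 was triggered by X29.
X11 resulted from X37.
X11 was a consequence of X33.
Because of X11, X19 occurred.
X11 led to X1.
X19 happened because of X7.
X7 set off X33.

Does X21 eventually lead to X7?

No

X21 leads to X33, X37, X11, X19, X1; X7 is not among them.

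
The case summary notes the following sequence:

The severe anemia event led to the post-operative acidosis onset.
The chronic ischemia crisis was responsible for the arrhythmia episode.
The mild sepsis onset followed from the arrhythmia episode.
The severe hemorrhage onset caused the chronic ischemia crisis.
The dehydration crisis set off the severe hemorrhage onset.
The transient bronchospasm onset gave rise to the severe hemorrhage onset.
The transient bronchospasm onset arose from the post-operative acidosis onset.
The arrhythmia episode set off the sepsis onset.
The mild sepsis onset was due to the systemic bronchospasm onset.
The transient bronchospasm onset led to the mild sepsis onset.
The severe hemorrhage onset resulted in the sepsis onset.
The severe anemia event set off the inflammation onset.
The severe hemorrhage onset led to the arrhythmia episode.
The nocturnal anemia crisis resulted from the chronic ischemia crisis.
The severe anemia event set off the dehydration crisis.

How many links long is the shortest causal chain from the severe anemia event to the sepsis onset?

3

Shortest chain: the severe anemia event → the dehydration crisis → the severe hemorrhage onset → the sepsis onset.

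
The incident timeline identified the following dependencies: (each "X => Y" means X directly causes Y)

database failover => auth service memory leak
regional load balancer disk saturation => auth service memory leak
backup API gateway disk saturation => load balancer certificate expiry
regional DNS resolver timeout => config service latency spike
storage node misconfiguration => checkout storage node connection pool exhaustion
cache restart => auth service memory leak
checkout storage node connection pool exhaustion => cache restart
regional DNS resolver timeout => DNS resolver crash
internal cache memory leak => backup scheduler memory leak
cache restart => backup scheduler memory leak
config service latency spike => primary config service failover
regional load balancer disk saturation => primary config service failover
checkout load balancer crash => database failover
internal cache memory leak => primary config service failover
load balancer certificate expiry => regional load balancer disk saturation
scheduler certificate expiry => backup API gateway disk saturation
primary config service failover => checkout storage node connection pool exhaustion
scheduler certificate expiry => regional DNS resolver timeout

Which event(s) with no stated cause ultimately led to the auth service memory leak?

Tracing upstream from the auth service memory leak: the auth service memory leak ← the regional load balancer disk saturation ← the load balancer certificate expiry ← the backup API gateway disk saturation ← the scheduler certificate expiry.
A separate upstream branch: the auth service memory leak ← the database failover ← the checkout load balancer crash.
A separate upstream branch: the auth service memory leak ← the cache restart ← the checkout storage node connection pool exhaustion ← the storage node misconfiguration.
A separate upstream branch: the auth service memory leak ← the cache restart ← the checkout storage node connection pool exhaustion ← the primary config service failover ← the internal cache memory leak.
Each of those chain origins has no stated cause.

the checkout load balancer crash, the internal cache memory leak, the scheduler certificate expiry, the storage node misconfiguration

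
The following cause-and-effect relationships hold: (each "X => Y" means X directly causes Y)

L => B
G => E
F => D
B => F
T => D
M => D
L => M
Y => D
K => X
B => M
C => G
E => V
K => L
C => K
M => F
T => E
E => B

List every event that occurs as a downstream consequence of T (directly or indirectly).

B, D, E, F, M, V

Direct effects: E, D.
2 steps out: B, V.
3 steps out: M, F.
Not reachable from it: C, K, G, L, Y, X.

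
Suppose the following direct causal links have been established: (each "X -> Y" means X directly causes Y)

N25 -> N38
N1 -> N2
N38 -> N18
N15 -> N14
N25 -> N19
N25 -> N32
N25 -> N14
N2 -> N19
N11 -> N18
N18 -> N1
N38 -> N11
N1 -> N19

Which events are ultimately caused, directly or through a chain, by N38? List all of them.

N1, N11, N18, N19, N2

Direct effects: N11, N18.
2 steps out: N1.
3 steps out: N2, N19.
Not reachable from it: N25, N15, N32, N14.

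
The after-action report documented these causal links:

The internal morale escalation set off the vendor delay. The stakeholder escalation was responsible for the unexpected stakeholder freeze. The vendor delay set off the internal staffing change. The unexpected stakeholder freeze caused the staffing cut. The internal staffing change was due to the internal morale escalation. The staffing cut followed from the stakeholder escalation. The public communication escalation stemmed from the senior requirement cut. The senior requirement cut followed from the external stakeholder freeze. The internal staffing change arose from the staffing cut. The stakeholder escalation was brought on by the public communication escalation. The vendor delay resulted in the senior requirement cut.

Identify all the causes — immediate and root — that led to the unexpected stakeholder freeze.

Immediate cause of the unexpected stakeholder freeze: the stakeholder escalation.
Further upstream: the internal morale escalation, the vendor delay, the senior requirement cut, the public communication escalation, the external stakeholder freeze.

the external stakeholder freeze, the internal morale escalation, the public communication escalation, the senior requirement cut, the stakeholder escalation, the vendor delay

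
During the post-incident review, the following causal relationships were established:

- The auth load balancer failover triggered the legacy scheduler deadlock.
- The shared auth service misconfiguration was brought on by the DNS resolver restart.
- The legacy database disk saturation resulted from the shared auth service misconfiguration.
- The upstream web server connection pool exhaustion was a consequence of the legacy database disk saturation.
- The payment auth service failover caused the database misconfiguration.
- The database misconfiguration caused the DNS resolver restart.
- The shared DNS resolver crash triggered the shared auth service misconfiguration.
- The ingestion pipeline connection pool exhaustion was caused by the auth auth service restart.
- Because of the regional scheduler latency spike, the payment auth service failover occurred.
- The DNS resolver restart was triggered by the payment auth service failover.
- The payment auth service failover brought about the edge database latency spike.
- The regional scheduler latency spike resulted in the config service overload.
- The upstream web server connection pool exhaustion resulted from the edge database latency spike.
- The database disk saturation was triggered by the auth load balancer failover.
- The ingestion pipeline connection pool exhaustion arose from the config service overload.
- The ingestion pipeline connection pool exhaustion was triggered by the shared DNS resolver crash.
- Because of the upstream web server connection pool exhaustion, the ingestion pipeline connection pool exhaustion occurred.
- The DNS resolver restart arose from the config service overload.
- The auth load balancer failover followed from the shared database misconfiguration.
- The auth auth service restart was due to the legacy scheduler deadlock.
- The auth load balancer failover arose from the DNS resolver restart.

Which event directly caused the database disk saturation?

Upstream contributors include the regional scheduler latency spike, the payment auth service failover, the config service overload, the database misconfiguration, the shared database misconfiguration, the DNS resolver restart, but only the auth load balancer failover feeds directly into the database disk saturation.

the auth load balancer failover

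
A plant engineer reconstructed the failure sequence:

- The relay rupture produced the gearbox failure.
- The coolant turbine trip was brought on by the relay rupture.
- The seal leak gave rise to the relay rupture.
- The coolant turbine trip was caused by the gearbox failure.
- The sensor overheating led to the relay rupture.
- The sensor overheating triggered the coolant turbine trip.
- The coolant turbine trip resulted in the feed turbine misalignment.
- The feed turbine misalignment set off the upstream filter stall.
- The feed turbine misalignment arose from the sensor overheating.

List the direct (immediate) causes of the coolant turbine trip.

the gearbox failure, the relay rupture, the sensor overheating

Upstream contributors include the seal leak, but only the gearbox failure, the relay rupture, the sensor overheating feed directly into the coolant turbine trip.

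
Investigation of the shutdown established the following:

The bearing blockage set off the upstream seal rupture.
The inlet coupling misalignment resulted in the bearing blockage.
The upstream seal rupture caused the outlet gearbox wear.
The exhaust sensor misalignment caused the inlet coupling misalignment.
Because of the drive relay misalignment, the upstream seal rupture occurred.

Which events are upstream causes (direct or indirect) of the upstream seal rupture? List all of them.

the bearing blockage, the drive relay misalignment, the exhaust sensor misalignment, the inlet coupling misalignment

Immediate causes of the upstream seal rupture: the drive relay misalignment, the bearing blockage.
Further upstream: the exhaust sensor misalignment, the inlet coupling misalignment.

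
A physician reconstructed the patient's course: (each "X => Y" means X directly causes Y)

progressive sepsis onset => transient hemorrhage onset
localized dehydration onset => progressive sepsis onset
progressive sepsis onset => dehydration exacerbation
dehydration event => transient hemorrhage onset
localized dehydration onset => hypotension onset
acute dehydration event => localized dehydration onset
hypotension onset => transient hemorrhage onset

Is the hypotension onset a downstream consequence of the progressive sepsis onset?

The progressive sepsis onset leads to the transient hemorrhage onset, the dehydration exacerbation; the hypotension onset is not among them.

No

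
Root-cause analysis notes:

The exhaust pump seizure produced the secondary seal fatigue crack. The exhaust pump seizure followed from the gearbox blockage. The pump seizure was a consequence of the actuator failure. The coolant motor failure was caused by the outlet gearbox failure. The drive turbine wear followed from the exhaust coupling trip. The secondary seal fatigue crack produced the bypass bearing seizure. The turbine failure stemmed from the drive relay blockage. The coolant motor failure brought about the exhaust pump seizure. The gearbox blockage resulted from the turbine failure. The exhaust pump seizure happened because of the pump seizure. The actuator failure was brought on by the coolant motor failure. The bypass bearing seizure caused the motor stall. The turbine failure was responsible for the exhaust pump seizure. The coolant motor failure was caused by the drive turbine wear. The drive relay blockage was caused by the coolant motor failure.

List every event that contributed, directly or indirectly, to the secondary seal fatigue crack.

Immediate cause of the secondary seal fatigue crack: the exhaust pump seizure.
Further upstream: the exhaust coupling trip, the drive turbine wear, the coolant motor failure, the drive relay blockage, the actuator failure, the turbine failure, the pump seizure, the gearbox blockage, the outlet gearbox failure.

the actuator failure, the coolant motor failure, the drive relay blockage, the drive turbine wear, the exhaust coupling trip, the exhaust pump seizure, the gearbox blockage, the outlet gearbox failure, the pump seizure, the turbine failure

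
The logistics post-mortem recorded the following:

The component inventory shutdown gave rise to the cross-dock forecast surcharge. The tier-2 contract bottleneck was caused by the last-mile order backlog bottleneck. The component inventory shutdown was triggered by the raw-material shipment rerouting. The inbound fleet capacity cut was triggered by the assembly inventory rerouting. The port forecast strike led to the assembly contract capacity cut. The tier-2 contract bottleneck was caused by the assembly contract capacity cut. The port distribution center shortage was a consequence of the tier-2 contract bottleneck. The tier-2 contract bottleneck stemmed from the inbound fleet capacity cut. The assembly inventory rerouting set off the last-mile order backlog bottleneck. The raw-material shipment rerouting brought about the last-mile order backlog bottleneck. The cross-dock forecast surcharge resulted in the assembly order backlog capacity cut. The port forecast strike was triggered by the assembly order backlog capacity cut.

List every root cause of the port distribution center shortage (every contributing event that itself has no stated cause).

the assembly inventory rerouting, the raw-material shipment rerouting

Tracing upstream from the port distribution center shortage: the port distribution center shortage ← the tier-2 contract bottleneck ← the last-mile order backlog bottleneck ← the raw-material shipment rerouting.
A separate upstream branch: the port distribution center shortage ← the tier-2 contract bottleneck ← the last-mile order backlog bottleneck ← the assembly inventory rerouting.
Each of those chain origins has no stated cause.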